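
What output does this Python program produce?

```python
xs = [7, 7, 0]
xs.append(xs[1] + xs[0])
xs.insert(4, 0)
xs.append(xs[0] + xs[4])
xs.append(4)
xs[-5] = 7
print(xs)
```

[7, 7, 7, 14, 0, 7, 4]

append xs[1]+xs[0] = 7+7 = 14 → [7, 7, 0, 14]
insert 0 at 4 → [7, 7, 0, 14, 0]
append xs[0]+xs[4] = 7+0 = 7 → [7, 7, 0, 14, 0, 7]
append 4 → [7, 7, 0, 14, 0, 7, 4]
xs[-5] = 7 → [7, 7, 7, 14, 0, 7, 4]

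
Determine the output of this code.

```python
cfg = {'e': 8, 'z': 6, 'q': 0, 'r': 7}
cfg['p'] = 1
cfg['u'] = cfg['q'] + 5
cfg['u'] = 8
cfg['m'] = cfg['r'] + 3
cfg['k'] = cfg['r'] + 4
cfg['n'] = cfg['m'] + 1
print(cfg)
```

{'e': 8, 'z': 6, 'q': 0, 'r': 7, 'p': 1, 'u': 8, 'm': 10, 'k': 11, 'n': 11}

cfg['p'] = 1 → {'e': 8, 'z': 6, 'q': 0, 'r': 7, 'p': 1}
cfg['u'] = cfg['q']+5 = 5 → {'e': 8, 'z': 6, 'q': 0, 'r': 7, 'p': 1, 'u': 5}
cfg['u'] = 8 → {'e': 8, 'z': 6, 'q': 0, 'r': 7, 'p': 1, 'u': 8}
cfg['m'] = cfg['r']+3 = 10 → {'e': 8, 'z': 6, 'q': 0, 'r': 7, 'p': 1, 'u': 8, 'm': 10}
cfg['k'] = cfg['r']+4 = 11 → {'e': 8, 'z': 6, 'q': 0, 'r': 7, 'p': 1, 'u': 8, 'm': 10, 'k': 11}
cfg['n'] = cfg['m']+1 = 11 → {'e': 8, 'z': 6, 'q': 0, 'r': 7, 'p': 1, 'u': 8, 'm': 10, 'k': 11, 'n': 11}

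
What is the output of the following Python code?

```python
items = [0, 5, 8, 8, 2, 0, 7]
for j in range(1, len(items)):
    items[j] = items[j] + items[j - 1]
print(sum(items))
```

j=1: items[1] = 5+0 = 5 → [0, 5, 8, 8, 2, 0, 7]
j=2: items[2] = 8+5 = 13 → [0, 5, 13, 8, 2, 0, 7]
j=3: items[3] = 8+13 = 21 → [0, 5, 13, 21, 2, 0, 7]
j=4: items[4] = 2+21 = 23 → [0, 5, 13, 21, 23, 0, 7]
j=5: items[5] = 0+23 = 23 → [0, 5, 13, 21, 23, 23, 7]
j=6: items[6] = 7+23 = 30 → [0, 5, 13, 21, 23, 23, 30]
sum = 115

115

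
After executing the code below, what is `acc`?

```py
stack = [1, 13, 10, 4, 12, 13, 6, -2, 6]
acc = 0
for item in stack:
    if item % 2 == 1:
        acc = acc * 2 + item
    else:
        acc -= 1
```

34

item=1: odd, acc = 0*2+1 = 1
item=13: odd, acc = 1*2+13 = 15
item=10: not odd, acc = 15-1 = 14
item=4: not odd, acc = 14-1 = 13
item=12: not odd, acc = 13-1 = 12
item=13: odd, acc = 12*2+13 = 37
item=6: not odd, acc = 37-1 = 36
item=-2: not odd, acc = 36-1 = 35
item=6: not odd, acc = 35-1 = 34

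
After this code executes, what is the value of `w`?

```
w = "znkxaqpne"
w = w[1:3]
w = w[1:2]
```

slice [1:3] → 'nk'
slice [1:2] → 'k'

'k'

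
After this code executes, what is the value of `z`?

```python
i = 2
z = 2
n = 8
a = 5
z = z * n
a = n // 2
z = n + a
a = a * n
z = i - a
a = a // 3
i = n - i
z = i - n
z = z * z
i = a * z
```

4

z = 2*8 = 16
a = 8//2 = 4
z = 8+4 = 12
a = 4*8 = 32
z = 2-32 = -30
a = 32//3 = 10
i = 8-2 = 6
z = 6-8 = -2
z = (-2)*(-2) = 4
i = 10*4 = 40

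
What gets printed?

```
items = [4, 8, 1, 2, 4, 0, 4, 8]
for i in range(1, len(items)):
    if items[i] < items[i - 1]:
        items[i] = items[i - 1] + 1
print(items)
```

i=1: 8>=4, unchanged → [4, 8, 1, 2, 4, 0, 4, 8]
i=2: 1<8, items[2] = 8+1 = 9 → [4, 8, 9, 2, 4, 0, 4, 8]
i=3: 2<9, items[3] = 9+1 = 10 → [4, 8, 9, 10, 4, 0, 4, 8]
i=4: 4<10, items[4] = 10+1 = 11 → [4, 8, 9, 10, 11, 0, 4, 8]
i=5: 0<11, items[5] = 11+1 = 12 → [4, 8, 9, 10, 11, 12, 4, 8]
i=6: 4<12, items[6] = 12+1 = 13 → [4, 8, 9, 10, 11, 12, 13, 8]
i=7: 8<13, items[7] = 13+1 = 14 → [4, 8, 9, 10, 11, 12, 13, 14]

[4, 8, 9, 10, 11, 12, 13, 14]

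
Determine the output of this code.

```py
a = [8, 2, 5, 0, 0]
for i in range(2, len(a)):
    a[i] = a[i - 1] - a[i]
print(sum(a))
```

i=2: a[2] = 2-5 = -3 → [8, 2, -3, 0, 0]
i=3: a[3] = (-3)-0 = -3 → [8, 2, -3, -3, 0]
i=4: a[4] = (-3)-0 = -3 → [8, 2, -3, -3, -3]
sum = 1

1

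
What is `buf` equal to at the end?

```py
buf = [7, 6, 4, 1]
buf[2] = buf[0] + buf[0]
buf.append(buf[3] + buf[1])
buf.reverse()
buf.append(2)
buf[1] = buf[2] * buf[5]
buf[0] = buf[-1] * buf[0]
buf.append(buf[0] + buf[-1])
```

[14, 28, 14, 6, 7, 2, 16]

buf[2] = buf[0]+buf[0] = 7+7 = 14 → [7, 6, 14, 1]
append buf[3]+buf[1] = 1+6 = 7 → [7, 6, 14, 1, 7]
reverse → [7, 1, 14, 6, 7]
append 2 → [7, 1, 14, 6, 7, 2]
buf[1] = buf[2]*buf[5] = 14*2 = 28 → [7, 28, 14, 6, 7, 2]
buf[0] = buf[-1]*buf[0] = 2*7 = 14 → [14, 28, 14, 6, 7, 2]
append buf[0]+buf[-1] = 14+2 = 16 → [14, 28, 14, 6, 7, 2, 16]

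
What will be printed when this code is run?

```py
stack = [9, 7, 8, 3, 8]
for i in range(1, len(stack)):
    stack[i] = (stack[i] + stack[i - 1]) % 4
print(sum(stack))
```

i=1: stack[1] = (7+9)%4 = 0 → [9, 0, 8, 3, 8]
i=2: stack[2] = (8+0)%4 = 0 → [9, 0, 0, 3, 8]
i=3: stack[3] = (3+0)%4 = 3 → [9, 0, 0, 3, 8]
i=4: stack[4] = (8+3)%4 = 3 → [9, 0, 0, 3, 3]
sum = 15

15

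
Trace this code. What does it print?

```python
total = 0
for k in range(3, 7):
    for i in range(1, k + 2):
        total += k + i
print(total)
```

178

k=3,i=1: total = 0+4 = 4
k=3,i=2: total = 4+5 = 9
k=3,i=3: total = 9+6 = 15
k=3,i=4: total = 15+7 = 22
k=4,i=1: total = 22+5 = 27
k=4,i=2: total = 27+6 = 33
k=4,i=3: total = 33+7 = 40
k=4,i=4: total = 40+8 = 48
k=4,i=5: total = 48+9 = 57
k=5,i=1: total = 57+6 = 63
k=5,i=2: total = 63+7 = 70
k=5,i=3: total = 70+8 = 78
k=5,i=4: total = 78+9 = 87
k=5,i=5: total = 87+10 = 97
k=5,i=6: total = 97+11 = 108
k=6,i=1: total = 108+7 = 115
k=6,i=2: total = 115+8 = 123
k=6,i=3: total = 123+9 = 132
k=6,i=4: total = 132+10 = 142
k=6,i=5: total = 142+11 = 153
k=6,i=6: total = 153+12 = 165
k=6,i=7: total = 165+13 = 178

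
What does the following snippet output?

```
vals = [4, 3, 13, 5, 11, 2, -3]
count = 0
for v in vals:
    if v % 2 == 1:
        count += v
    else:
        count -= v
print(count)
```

v=4: not odd, count = 0-4 = -4
v=3: odd, count = (-4)+3 = -1
v=13: odd, count = (-1)+13 = 12
v=5: odd, count = 12+5 = 17
v=11: odd, count = 17+11 = 28
v=2: not odd, count = 28-2 = 26
v=-3: odd, count = 26+(-3) = 23

23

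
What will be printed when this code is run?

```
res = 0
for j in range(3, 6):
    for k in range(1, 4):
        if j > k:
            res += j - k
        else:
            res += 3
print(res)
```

21

j=3,k=1: 3>1, res = 0+2 = 2
j=3,k=2: 3>2, res = 2+1 = 3
j=3,k=3: not 3>3, res = 3+3 = 6
j=4,k=1: 4>1, res = 6+3 = 9
j=4,k=2: 4>2, res = 9+2 = 11
j=4,k=3: 4>3, res = 11+1 = 12
j=5,k=1: 5>1, res = 12+4 = 16
j=5,k=2: 5>2, res = 16+3 = 19
j=5,k=3: 5>3, res = 19+2 = 21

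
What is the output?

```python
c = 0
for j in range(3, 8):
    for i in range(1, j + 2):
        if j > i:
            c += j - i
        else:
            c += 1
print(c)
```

65

j=3,i=1: 3>1, c = 0+2 = 2
j=3,i=2: 3>2, c = 2+1 = 3
j=3,i=3: not 3>3, c = 3+1 = 4
j=3,i=4: not 3>4, c = 4+1 = 5
j=4,i=1: 4>1, c = 5+3 = 8
j=4,i=2: 4>2, c = 8+2 = 10
j=4,i=3: 4>3, c = 10+1 = 11
j=4,i=4: not 4>4, c = 11+1 = 12
j=4,i=5: not 4>5, c = 12+1 = 13
j=5,i=1: 5>1, c = 13+4 = 17
j=5,i=2: 5>2, c = 17+3 = 20
j=5,i=3: 5>3, c = 20+2 = 22
j=5,i=4: 5>4, c = 22+1 = 23
j=5,i=5: not 5>5, c = 23+1 = 24
j=5,i=6: not 5>6, c = 24+1 = 25
j=6,i=1: 6>1, c = 25+5 = 30
j=6,i=2: 6>2, c = 30+4 = 34
j=6,i=3: 6>3, c = 34+3 = 37
j=6,i=4: 6>4, c = 37+2 = 39
j=6,i=5: 6>5, c = 39+1 = 40
j=6,i=6: not 6>6, c = 40+1 = 41
j=6,i=7: not 6>7, c = 41+1 = 42
j=7,i=1: 7>1, c = 42+6 = 48
j=7,i=2: 7>2, c = 48+5 = 53
j=7,i=3: 7>3, c = 53+4 = 57
j=7,i=4: 7>4, c = 57+3 = 60
j=7,i=5: 7>5, c = 60+2 = 62
j=7,i=6: 7>6, c = 62+1 = 63
j=7,i=7: not 7>7, c = 63+1 = 64
j=7,i=8: not 7>8, c = 64+1 = 65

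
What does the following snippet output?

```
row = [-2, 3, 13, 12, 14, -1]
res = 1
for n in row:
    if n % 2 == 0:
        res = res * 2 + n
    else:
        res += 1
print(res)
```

47

n=-2: even, res = 1*2+(-2) = 0
n=3: not even, res = 0+1 = 1
n=13: not even, res = 1+1 = 2
n=12: even, res = 2*2+12 = 16
n=14: even, res = 16*2+14 = 46
n=-1: not even, res = 46+1 = 47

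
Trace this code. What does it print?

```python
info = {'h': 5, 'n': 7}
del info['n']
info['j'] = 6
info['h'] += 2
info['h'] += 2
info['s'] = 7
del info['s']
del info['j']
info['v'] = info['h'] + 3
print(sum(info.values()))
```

del 'n' → {'h': 5}
info['j'] = 6 → {'h': 5, 'j': 6}
info['h'] = 5+2 = 7 → {'h': 7, 'j': 6}
info['h'] = 7+2 = 9 → {'h': 9, 'j': 6}
info['s'] = 7 → {'h': 9, 'j': 6, 's': 7}
del 's' → {'h': 9, 'j': 6}
del 'j' → {'h': 9}
info['v'] = info['h']+3 = 12 → {'h': 9, 'v': 12}
sum of values = 21

21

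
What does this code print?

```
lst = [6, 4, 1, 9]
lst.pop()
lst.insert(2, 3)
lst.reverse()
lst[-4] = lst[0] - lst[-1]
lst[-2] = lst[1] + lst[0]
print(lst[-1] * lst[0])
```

pop() removes 9 → [6, 4, 1]
insert 3 at 2 → [6, 4, 3, 1]
reverse → [1, 3, 4, 6]
lst[-4] = lst[0]-lst[-1] = 1-6 = -5 → [-5, 3, 4, 6]
lst[-2] = lst[1]+lst[0] = 3+(-5) = -2 → [-5, 3, -2, 6]
lst[-1]*lst[0] = 6*(-5) = -30

-30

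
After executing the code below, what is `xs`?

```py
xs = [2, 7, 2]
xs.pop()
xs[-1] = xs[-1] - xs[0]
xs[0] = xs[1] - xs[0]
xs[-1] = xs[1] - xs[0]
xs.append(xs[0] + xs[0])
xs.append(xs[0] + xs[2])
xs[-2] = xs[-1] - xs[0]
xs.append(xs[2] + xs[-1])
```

pop() removes 2 → [2, 7]
xs[-1] = xs[-1]-xs[0] = 7-2 = 5 → [2, 5]
xs[0] = xs[1]-xs[0] = 5-2 = 3 → [3, 5]
xs[-1] = xs[1]-xs[0] = 5-3 = 2 → [3, 2]
append xs[0]+xs[0] = 3+3 = 6 → [3, 2, 6]
append xs[0]+xs[2] = 3+6 = 9 → [3, 2, 6, 9]
xs[-2] = xs[-1]-xs[0] = 9-3 = 6 → [3, 2, 6, 9]
append xs[2]+xs[-1] = 6+9 = 15 → [3, 2, 6, 9, 15]

[3, 2, 6, 9, 15]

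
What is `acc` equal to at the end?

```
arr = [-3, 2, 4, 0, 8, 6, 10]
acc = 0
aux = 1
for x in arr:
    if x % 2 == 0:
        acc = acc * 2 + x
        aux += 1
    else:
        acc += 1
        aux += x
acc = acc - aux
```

x=-3: not even, acc = 0+1 = 1; aux=-2
x=2: even, acc = 1*2+2 = 4; aux=-1
x=4: even, acc = 4*2+4 = 12; aux=0
x=0: even, acc = 12*2+0 = 24; aux=1
x=8: even, acc = 24*2+8 = 56; aux=2
x=6: even, acc = 56*2+6 = 118; aux=3
x=10: even, acc = 118*2+10 = 246; aux=4
acc-aux = 246-4 = 242

242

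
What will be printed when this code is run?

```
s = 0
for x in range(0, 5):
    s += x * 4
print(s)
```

x=0: s = 0+0*4 = 0
x=1: s = 0+1*4 = 4
x=2: s = 4+2*4 = 12
x=3: s = 12+3*4 = 24
x=4: s = 24+4*4 = 40

40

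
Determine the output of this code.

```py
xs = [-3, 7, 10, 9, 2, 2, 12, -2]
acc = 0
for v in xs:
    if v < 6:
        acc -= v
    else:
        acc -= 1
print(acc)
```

-3

v=-3: <6, acc = 0-(-3) = 3
v=7: not <6, acc = 3-1 = 2
v=10: not <6, acc = 2-1 = 1
v=9: not <6, acc = 1-1 = 0
v=2: <6, acc = 0-2 = -2
v=2: <6, acc = (-2)-2 = -4
v=12: not <6, acc = (-4)-1 = -5
v=-2: <6, acc = (-5)-(-2) = -3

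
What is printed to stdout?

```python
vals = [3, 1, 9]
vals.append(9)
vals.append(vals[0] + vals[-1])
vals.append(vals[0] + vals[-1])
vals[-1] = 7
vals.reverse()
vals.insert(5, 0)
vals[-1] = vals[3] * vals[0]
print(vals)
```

[7, 12, 9, 9, 1, 0, 63]

append 9 → [3, 1, 9, 9]
append vals[0]+vals[-1] = 3+9 = 12 → [3, 1, 9, 9, 12]
append vals[0]+vals[-1] = 3+12 = 15 → [3, 1, 9, 9, 12, 15]
vals[-1] = 7 → [3, 1, 9, 9, 12, 7]
reverse → [7, 12, 9, 9, 1, 3]
insert 0 at 5 → [7, 12, 9, 9, 1, 0, 3]
vals[-1] = vals[3]*vals[0] = 9*7 = 63 → [7, 12, 9, 9, 1, 0, 63]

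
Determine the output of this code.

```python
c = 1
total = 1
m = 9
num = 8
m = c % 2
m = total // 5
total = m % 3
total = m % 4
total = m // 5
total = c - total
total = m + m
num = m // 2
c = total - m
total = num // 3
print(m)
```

0

m = 1%2 = 1
m = 1//5 = 0
total = 0%3 = 0
total = 0%4 = 0
total = 0//5 = 0
total = 1-0 = 1
total = 0+0 = 0
num = 0//2 = 0
c = 0-0 = 0
total = 0//3 = 0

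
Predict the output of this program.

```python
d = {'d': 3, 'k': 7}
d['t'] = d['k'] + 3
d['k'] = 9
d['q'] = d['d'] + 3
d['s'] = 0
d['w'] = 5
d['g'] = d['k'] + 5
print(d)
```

d['t'] = d['k']+3 = 10 → {'d': 3, 'k': 7, 't': 10}
d['k'] = 9 → {'d': 3, 'k': 9, 't': 10}
d['q'] = d['d']+3 = 6 → {'d': 3, 'k': 9, 't': 10, 'q': 6}
d['s'] = 0 → {'d': 3, 'k': 9, 't': 10, 'q': 6, 's': 0}
d['w'] = 5 → {'d': 3, 'k': 9, 't': 10, 'q': 6, 's': 0, 'w': 5}
d['g'] = d['k']+5 = 14 → {'d': 3, 'k': 9, 't': 10, 'q': 6, 's': 0, 'w': 5, 'g': 14}

{'d': 3, 'k': 9, 't': 10, 'q': 6, 's': 0, 'w': 5, 'g': 14}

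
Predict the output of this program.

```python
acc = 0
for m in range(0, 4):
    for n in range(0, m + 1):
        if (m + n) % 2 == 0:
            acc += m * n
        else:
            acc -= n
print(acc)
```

m=0,n=0: even sum, acc = 0+0 = 0
m=1,n=0: odd sum, acc = 0-0 = 0
m=1,n=1: even sum, acc = 0+1 = 1
m=2,n=0: even sum, acc = 1+0 = 1
m=2,n=1: odd sum, acc = 1-1 = 0
m=2,n=2: even sum, acc = 0+4 = 4
m=3,n=0: odd sum, acc = 4-0 = 4
m=3,n=1: even sum, acc = 4+3 = 7
m=3,n=2: odd sum, acc = 7-2 = 5
m=3,n=3: even sum, acc = 5+9 = 14

14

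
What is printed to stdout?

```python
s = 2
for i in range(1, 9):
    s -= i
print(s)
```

i=1: s = 2-1 = 1
i=2: s = 1-2 = -1
i=3: s = (-1)-3 = -4
i=4: s = (-4)-4 = -8
i=5: s = (-8)-5 = -13
i=6: s = (-13)-6 = -19
i=7: s = (-19)-7 = -26
i=8: s = (-26)-8 = -34

-34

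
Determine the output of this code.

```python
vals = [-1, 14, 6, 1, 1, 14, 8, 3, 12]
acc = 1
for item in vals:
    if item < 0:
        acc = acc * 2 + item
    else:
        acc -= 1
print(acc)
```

-7

item=-1: <0, acc = 1*2+(-1) = 1
item=14: not <0, acc = 1-1 = 0
item=6: not <0, acc = 0-1 = -1
item=1: not <0, acc = (-1)-1 = -2
item=1: not <0, acc = (-2)-1 = -3
item=14: not <0, acc = (-3)-1 = -4
item=8: not <0, acc = (-4)-1 = -5
item=3: not <0, acc = (-5)-1 = -6
item=12: not <0, acc = (-6)-1 = -7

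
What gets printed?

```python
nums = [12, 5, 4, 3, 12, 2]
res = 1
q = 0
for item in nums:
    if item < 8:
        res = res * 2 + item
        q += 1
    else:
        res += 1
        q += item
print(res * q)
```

item=12: not <8, res = 1+1 = 2; q=12
item=5: <8, res = 2*2+5 = 9; q=13
item=4: <8, res = 9*2+4 = 22; q=14
item=3: <8, res = 22*2+3 = 47; q=15
item=12: not <8, res = 47+1 = 48; q=27
item=2: <8, res = 48*2+2 = 98; q=28
res*q = 98*28 = 2744

2744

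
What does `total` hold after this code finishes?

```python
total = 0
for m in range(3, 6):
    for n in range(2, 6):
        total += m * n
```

m=3,n=2: total = 0+6 = 6
m=3,n=3: total = 6+9 = 15
m=3,n=4: total = 15+12 = 27
m=3,n=5: total = 27+15 = 42
m=4,n=2: total = 42+8 = 50
m=4,n=3: total = 50+12 = 62
m=4,n=4: total = 62+16 = 78
m=4,n=5: total = 78+20 = 98
m=5,n=2: total = 98+10 = 108
m=5,n=3: total = 108+15 = 123
m=5,n=4: total = 123+20 = 143
m=5,n=5: total = 143+25 = 168

168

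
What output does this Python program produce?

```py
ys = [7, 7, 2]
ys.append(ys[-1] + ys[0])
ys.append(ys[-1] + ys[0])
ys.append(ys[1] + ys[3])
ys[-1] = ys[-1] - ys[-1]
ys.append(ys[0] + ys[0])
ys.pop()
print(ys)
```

append ys[-1]+ys[0] = 2+7 = 9 → [7, 7, 2, 9]
append ys[-1]+ys[0] = 9+7 = 16 → [7, 7, 2, 9, 16]
append ys[1]+ys[3] = 7+9 = 16 → [7, 7, 2, 9, 16, 16]
ys[-1] = ys[-1]-ys[-1] = 16-16 = 0 → [7, 7, 2, 9, 16, 0]
append ys[0]+ys[0] = 7+7 = 14 → [7, 7, 2, 9, 16, 0, 14]
pop() removes 14 → [7, 7, 2, 9, 16, 0]

[7, 7, 2, 9, 16, 0]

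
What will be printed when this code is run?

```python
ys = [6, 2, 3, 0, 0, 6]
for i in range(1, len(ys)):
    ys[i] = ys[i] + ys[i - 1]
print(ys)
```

[6, 8, 11, 11, 11, 17]

i=1: ys[1] = 2+6 = 8 → [6, 8, 3, 0, 0, 6]
i=2: ys[2] = 3+8 = 11 → [6, 8, 11, 0, 0, 6]
i=3: ys[3] = 0+11 = 11 → [6, 8, 11, 11, 0, 6]
i=4: ys[4] = 0+11 = 11 → [6, 8, 11, 11, 11, 6]
i=5: ys[5] = 6+11 = 17 → [6, 8, 11, 11, 11, 17]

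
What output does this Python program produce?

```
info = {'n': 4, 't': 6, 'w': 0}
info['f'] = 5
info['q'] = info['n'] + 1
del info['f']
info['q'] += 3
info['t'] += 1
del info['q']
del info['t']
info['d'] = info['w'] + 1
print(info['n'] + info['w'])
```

info['f'] = 5 → {'n': 4, 't': 6, 'w': 0, 'f': 5}
info['q'] = info['n']+1 = 5 → {'n': 4, 't': 6, 'w': 0, 'f': 5, 'q': 5}
del 'f' → {'n': 4, 't': 6, 'w': 0, 'q': 5}
info['q'] = 5+3 = 8 → {'n': 4, 't': 6, 'w': 0, 'q': 8}
info['t'] = 6+1 = 7 → {'n': 4, 't': 7, 'w': 0, 'q': 8}
del 'q' → {'n': 4, 't': 7, 'w': 0}
del 't' → {'n': 4, 'w': 0}
info['d'] = info['w']+1 = 1 → {'n': 4, 'w': 0, 'd': 1}
info['n']+info['w'] = 4+0 = 4

4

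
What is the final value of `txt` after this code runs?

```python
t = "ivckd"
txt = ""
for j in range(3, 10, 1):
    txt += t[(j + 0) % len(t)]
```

'kdivckd'

j=3: add t[3]='k' → 'k'
j=4: add t[4]='d' → 'kd'
j=5: add t[0]='i' → 'kdi'
j=6: add t[1]='v' → 'kdiv'
j=7: add t[2]='c' → 'kdivc'
j=8: add t[3]='k' → 'kdivck'
j=9: add t[4]='d' → 'kdivckd'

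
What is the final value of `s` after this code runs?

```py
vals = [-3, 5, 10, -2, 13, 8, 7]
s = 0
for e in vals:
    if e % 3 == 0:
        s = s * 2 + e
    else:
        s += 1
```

e=-3: %3==0, s = 0*2+(-3) = -3
e=5: not %3==0, s = (-3)+1 = -2
e=10: not %3==0, s = (-2)+1 = -1
e=-2: not %3==0, s = (-1)+1 = 0
e=13: not %3==0, s = 0+1 = 1
e=8: not %3==0, s = 1+1 = 2
e=7: not %3==0, s = 2+1 = 3

3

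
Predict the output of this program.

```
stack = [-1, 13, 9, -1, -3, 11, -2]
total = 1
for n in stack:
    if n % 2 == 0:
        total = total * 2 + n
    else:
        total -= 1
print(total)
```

n=-1: not even, total = 1-1 = 0
n=13: not even, total = 0-1 = -1
n=9: not even, total = (-1)-1 = -2
n=-1: not even, total = (-2)-1 = -3
n=-3: not even, total = (-3)-1 = -4
n=11: not even, total = (-4)-1 = -5
n=-2: even, total = (-5)*2+(-2) = -12

-12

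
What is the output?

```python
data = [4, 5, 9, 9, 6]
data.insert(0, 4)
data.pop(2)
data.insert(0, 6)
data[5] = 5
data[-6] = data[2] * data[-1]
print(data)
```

insert 4 at 0 → [4, 4, 5, 9, 9, 6]
pop(2) removes 5 → [4, 4, 9, 9, 6]
insert 6 at 0 → [6, 4, 4, 9, 9, 6]
data[5] = 5 → [6, 4, 4, 9, 9, 5]
data[-6] = data[2]*data[-1] = 4*5 = 20 → [20, 4, 4, 9, 9, 5]

[20, 4, 4, 9, 9, 5]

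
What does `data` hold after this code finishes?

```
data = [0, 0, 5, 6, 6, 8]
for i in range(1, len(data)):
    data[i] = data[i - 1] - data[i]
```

[0, 0, -5, -11, -17, -25]

i=1: data[1] = 0-0 = 0 → [0, 0, 5, 6, 6, 8]
i=2: data[2] = 0-5 = -5 → [0, 0, -5, 6, 6, 8]
i=3: data[3] = (-5)-6 = -11 → [0, 0, -5, -11, 6, 8]
i=4: data[4] = (-11)-6 = -17 → [0, 0, -5, -11, -17, 8]
i=5: data[5] = (-17)-8 = -25 → [0, 0, -5, -11, -17, -25]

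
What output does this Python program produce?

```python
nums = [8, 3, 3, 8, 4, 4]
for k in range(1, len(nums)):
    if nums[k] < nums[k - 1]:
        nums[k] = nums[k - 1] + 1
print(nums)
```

[8, 9, 10, 11, 12, 13]

k=1: 3<8, nums[1] = 8+1 = 9 → [8, 9, 3, 8, 4, 4]
k=2: 3<9, nums[2] = 9+1 = 10 → [8, 9, 10, 8, 4, 4]
k=3: 8<10, nums[3] = 10+1 = 11 → [8, 9, 10, 11, 4, 4]
k=4: 4<11, nums[4] = 11+1 = 12 → [8, 9, 10, 11, 12, 4]
k=5: 4<12, nums[5] = 12+1 = 13 → [8, 9, 10, 11, 12, 13]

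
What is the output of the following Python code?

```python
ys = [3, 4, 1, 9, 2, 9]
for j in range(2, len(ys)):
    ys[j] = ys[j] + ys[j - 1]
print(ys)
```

[3, 4, 5, 14, 16, 25]

j=2: ys[2] = 1+4 = 5 → [3, 4, 5, 9, 2, 9]
j=3: ys[3] = 9+5 = 14 → [3, 4, 5, 14, 2, 9]
j=4: ys[4] = 2+14 = 16 → [3, 4, 5, 14, 16, 9]
j=5: ys[5] = 9+16 = 25 → [3, 4, 5, 14, 16, 25]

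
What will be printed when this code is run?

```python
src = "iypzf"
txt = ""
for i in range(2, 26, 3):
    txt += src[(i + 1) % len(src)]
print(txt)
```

i=2: add src[3]='z' → 'z'
i=5: add src[1]='y' → 'zy'
i=8: add src[4]='f' → 'zyf'
i=11: add src[2]='p' → 'zyfp'
i=14: add src[0]='i' → 'zyfpi'
i=17: add src[3]='z' → 'zyfpiz'
i=20: add src[1]='y' → 'zyfpizy'
i=23: add src[4]='f' → 'zyfpizyf'

zyfpizyf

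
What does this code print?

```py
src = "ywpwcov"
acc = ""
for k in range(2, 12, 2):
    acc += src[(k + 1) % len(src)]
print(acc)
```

k=2: add src[3]='w' → 'w'
k=4: add src[5]='o' → 'wo'
k=6: add src[0]='y' → 'woy'
k=8: add src[2]='p' → 'woyp'
k=10: add src[4]='c' → 'woypc'

woypc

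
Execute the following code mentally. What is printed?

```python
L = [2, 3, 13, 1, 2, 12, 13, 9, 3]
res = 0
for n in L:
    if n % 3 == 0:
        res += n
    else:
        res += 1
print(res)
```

n=2: not %3==0, res = 0+1 = 1
n=3: %3==0, res = 1+3 = 4
n=13: not %3==0, res = 4+1 = 5
n=1: not %3==0, res = 5+1 = 6
n=2: not %3==0, res = 6+1 = 7
n=12: %3==0, res = 7+12 = 19
n=13: not %3==0, res = 19+1 = 20
n=9: %3==0, res = 20+9 = 29
n=3: %3==0, res = 29+3 = 32

32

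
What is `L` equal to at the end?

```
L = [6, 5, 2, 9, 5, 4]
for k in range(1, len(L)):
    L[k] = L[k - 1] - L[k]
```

k=1: L[1] = 6-5 = 1 → [6, 1, 2, 9, 5, 4]
k=2: L[2] = 1-2 = -1 → [6, 1, -1, 9, 5, 4]
k=3: L[3] = (-1)-9 = -10 → [6, 1, -1, -10, 5, 4]
k=4: L[4] = (-10)-5 = -15 → [6, 1, -1, -10, -15, 4]
k=5: L[5] = (-15)-4 = -19 → [6, 1, -1, -10, -15, -19]

[6, 1, -1, -10, -15, -19]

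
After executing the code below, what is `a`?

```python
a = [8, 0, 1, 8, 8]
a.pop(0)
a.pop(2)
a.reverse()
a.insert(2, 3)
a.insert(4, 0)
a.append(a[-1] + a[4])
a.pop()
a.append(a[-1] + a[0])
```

pop(0) removes 8 → [0, 1, 8, 8]
pop(2) removes 8 → [0, 1, 8]
reverse → [8, 1, 0]
insert 3 at 2 → [8, 1, 3, 0]
insert 0 at 4 → [8, 1, 3, 0, 0]
append a[-1]+a[4] = 0+0 = 0 → [8, 1, 3, 0, 0, 0]
pop() removes 0 → [8, 1, 3, 0, 0]
append a[-1]+a[0] = 0+8 = 8 → [8, 1, 3, 0, 0, 8]

[8, 1, 3, 0, 0, 8]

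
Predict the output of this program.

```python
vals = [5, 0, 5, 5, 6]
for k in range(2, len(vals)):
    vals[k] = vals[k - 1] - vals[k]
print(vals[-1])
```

k=2: vals[2] = 0-5 = -5 → [5, 0, -5, 5, 6]
k=3: vals[3] = (-5)-5 = -10 → [5, 0, -5, -10, 6]
k=4: vals[4] = (-10)-6 = -16 → [5, 0, -5, -10, -16]

-16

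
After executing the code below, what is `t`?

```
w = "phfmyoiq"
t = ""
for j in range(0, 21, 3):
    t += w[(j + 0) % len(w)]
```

j=0: add w[0]='p' → 'p'
j=3: add w[3]='m' → 'pm'
j=6: add w[6]='i' → 'pmi'
j=9: add w[1]='h' → 'pmih'
j=12: add w[4]='y' → 'pmihy'
j=15: add w[7]='q' → 'pmihyq'
j=18: add w[2]='f' → 'pmihyqf'

'pmihyqf'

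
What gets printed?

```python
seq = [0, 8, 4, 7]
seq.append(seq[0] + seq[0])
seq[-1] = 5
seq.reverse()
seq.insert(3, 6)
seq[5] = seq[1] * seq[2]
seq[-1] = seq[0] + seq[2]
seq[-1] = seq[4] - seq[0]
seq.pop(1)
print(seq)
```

[5, 4, 6, 8, 3]

append seq[0]+seq[0] = 0+0 = 0 → [0, 8, 4, 7, 0]
seq[-1] = 5 → [0, 8, 4, 7, 5]
reverse → [5, 7, 4, 8, 0]
insert 6 at 3 → [5, 7, 4, 6, 8, 0]
seq[5] = seq[1]*seq[2] = 7*4 = 28 → [5, 7, 4, 6, 8, 28]
seq[-1] = seq[0]+seq[2] = 5+4 = 9 → [5, 7, 4, 6, 8, 9]
seq[-1] = seq[4]-seq[0] = 8-5 = 3 → [5, 7, 4, 6, 8, 3]
pop(1) removes 7 → [5, 4, 6, 8, 3]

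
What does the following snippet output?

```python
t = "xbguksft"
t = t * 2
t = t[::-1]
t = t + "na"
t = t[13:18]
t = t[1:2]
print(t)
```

repeat ×2 → 'xbguksftxbguksft'
reverse → 'tfskugbxtfskugbx'
+ 'na' → 'tfskugbxtfskugbxna'
slice [13:18] → 'gbxna'
slice [1:2] → 'b'

b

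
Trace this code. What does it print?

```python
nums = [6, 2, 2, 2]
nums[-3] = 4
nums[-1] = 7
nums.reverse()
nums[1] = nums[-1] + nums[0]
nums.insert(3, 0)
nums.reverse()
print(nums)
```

[6, 0, 4, 13, 7]

nums[-3] = 4 → [6, 4, 2, 2]
nums[-1] = 7 → [6, 4, 2, 7]
reverse → [7, 2, 4, 6]
nums[1] = nums[-1]+nums[0] = 6+7 = 13 → [7, 13, 4, 6]
insert 0 at 3 → [7, 13, 4, 0, 6]
reverse → [6, 0, 4, 13, 7]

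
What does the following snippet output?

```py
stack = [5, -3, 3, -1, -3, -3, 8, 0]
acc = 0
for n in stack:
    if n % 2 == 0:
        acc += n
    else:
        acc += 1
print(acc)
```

14

n=5: not even, acc = 0+1 = 1
n=-3: not even, acc = 1+1 = 2
n=3: not even, acc = 2+1 = 3
n=-1: not even, acc = 3+1 = 4
n=-3: not even, acc = 4+1 = 5
n=-3: not even, acc = 5+1 = 6
n=8: even, acc = 6+8 = 14
n=0: even, acc = 14+0 = 14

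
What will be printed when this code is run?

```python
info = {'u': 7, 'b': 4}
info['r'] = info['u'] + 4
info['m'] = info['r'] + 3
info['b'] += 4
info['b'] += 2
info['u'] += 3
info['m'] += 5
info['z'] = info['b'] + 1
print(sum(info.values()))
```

61

info['r'] = info['u']+4 = 11 → {'u': 7, 'b': 4, 'r': 11}
info['m'] = info['r']+3 = 14 → {'u': 7, 'b': 4, 'r': 11, 'm': 14}
info['b'] = 4+4 = 8 → {'u': 7, 'b': 8, 'r': 11, 'm': 14}
info['b'] = 8+2 = 10 → {'u': 7, 'b': 10, 'r': 11, 'm': 14}
info['u'] = 7+3 = 10 → {'u': 10, 'b': 10, 'r': 11, 'm': 14}
info['m'] = 14+5 = 19 → {'u': 10, 'b': 10, 'r': 11, 'm': 19}
info['z'] = info['b']+1 = 11 → {'u': 10, 'b': 10, 'r': 11, 'm': 19, 'z': 11}
sum of values = 61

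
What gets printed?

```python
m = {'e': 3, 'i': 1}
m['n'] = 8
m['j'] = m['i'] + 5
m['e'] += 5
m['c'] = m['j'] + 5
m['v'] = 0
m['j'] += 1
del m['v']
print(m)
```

{'e': 8, 'i': 1, 'n': 8, 'j': 7, 'c': 11}

m['n'] = 8 → {'e': 3, 'i': 1, 'n': 8}
m['j'] = m['i']+5 = 6 → {'e': 3, 'i': 1, 'n': 8, 'j': 6}
m['e'] = 3+5 = 8 → {'e': 8, 'i': 1, 'n': 8, 'j': 6}
m['c'] = m['j']+5 = 11 → {'e': 8, 'i': 1, 'n': 8, 'j': 6, 'c': 11}
m['v'] = 0 → {'e': 8, 'i': 1, 'n': 8, 'j': 6, 'c': 11, 'v': 0}
m['j'] = 6+1 = 7 → {'e': 8, 'i': 1, 'n': 8, 'j': 7, 'c': 11, 'v': 0}
del 'v' → {'e': 8, 'i': 1, 'n': 8, 'j': 7, 'c': 11}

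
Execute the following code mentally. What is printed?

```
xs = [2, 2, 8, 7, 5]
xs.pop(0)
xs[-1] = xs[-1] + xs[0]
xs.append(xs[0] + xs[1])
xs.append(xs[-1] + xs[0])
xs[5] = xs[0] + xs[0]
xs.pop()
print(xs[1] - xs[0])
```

pop(0) removes 2 → [2, 8, 7, 5]
xs[-1] = xs[-1]+xs[0] = 5+2 = 7 → [2, 8, 7, 7]
append xs[0]+xs[1] = 2+8 = 10 → [2, 8, 7, 7, 10]
append xs[-1]+xs[0] = 10+2 = 12 → [2, 8, 7, 7, 10, 12]
xs[5] = xs[0]+xs[0] = 2+2 = 4 → [2, 8, 7, 7, 10, 4]
pop() removes 4 → [2, 8, 7, 7, 10]
xs[1]-xs[0] = 8-2 = 6

6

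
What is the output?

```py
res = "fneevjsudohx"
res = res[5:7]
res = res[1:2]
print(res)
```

slice [5:7] → 'js'
slice [1:2] → 's'

s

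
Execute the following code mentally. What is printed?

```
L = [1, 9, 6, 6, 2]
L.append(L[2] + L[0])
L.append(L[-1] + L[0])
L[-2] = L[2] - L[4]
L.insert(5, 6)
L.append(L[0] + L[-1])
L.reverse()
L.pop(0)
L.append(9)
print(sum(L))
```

51

append L[2]+L[0] = 6+1 = 7 → [1, 9, 6, 6, 2, 7]
append L[-1]+L[0] = 7+1 = 8 → [1, 9, 6, 6, 2, 7, 8]
L[-2] = L[2]-L[4] = 6-2 = 4 → [1, 9, 6, 6, 2, 4, 8]
insert 6 at 5 → [1, 9, 6, 6, 2, 6, 4, 8]
append L[0]+L[-1] = 1+8 = 9 → [1, 9, 6, 6, 2, 6, 4, 8, 9]
reverse → [9, 8, 4, 6, 2, 6, 6, 9, 1]
pop(0) removes 9 → [8, 4, 6, 2, 6, 6, 9, 1]
append 9 → [8, 4, 6, 2, 6, 6, 9, 1, 9]
sum = 51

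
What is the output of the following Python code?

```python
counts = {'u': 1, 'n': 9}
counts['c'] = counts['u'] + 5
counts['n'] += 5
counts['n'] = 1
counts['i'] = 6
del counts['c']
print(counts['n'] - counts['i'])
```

counts['c'] = counts['u']+5 = 6 → {'u': 1, 'n': 9, 'c': 6}
counts['n'] = 9+5 = 14 → {'u': 1, 'n': 14, 'c': 6}
counts['n'] = 1 → {'u': 1, 'n': 1, 'c': 6}
counts['i'] = 6 → {'u': 1, 'n': 1, 'c': 6, 'i': 6}
del 'c' → {'u': 1, 'n': 1, 'i': 6}
counts['n']-counts['i'] = 1-6 = -5

-5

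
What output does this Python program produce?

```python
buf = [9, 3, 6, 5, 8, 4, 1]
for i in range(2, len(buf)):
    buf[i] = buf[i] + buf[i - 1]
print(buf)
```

i=2: buf[2] = 6+3 = 9 → [9, 3, 9, 5, 8, 4, 1]
i=3: buf[3] = 5+9 = 14 → [9, 3, 9, 14, 8, 4, 1]
i=4: buf[4] = 8+14 = 22 → [9, 3, 9, 14, 22, 4, 1]
i=5: buf[5] = 4+22 = 26 → [9, 3, 9, 14, 22, 26, 1]
i=6: buf[6] = 1+26 = 27 → [9, 3, 9, 14, 22, 26, 27]

[9, 3, 9, 14, 22, 26, 27]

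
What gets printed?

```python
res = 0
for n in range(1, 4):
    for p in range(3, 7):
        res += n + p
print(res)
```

78

n=1,p=3: res = 0+4 = 4
n=1,p=4: res = 4+5 = 9
n=1,p=5: res = 9+6 = 15
n=1,p=6: res = 15+7 = 22
n=2,p=3: res = 22+5 = 27
n=2,p=4: res = 27+6 = 33
n=2,p=5: res = 33+7 = 40
n=2,p=6: res = 40+8 = 48
n=3,p=3: res = 48+6 = 54
n=3,p=4: res = 54+7 = 61
n=3,p=5: res = 61+8 = 69
n=3,p=6: res = 69+9 = 78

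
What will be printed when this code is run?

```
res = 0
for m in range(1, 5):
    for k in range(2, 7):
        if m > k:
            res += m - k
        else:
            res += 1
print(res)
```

m=1,k=2: not 1>2, res = 0+1 = 1
m=1,k=3: not 1>3, res = 1+1 = 2
m=1,k=4: not 1>4, res = 2+1 = 3
m=1,k=5: not 1>5, res = 3+1 = 4
m=1,k=6: not 1>6, res = 4+1 = 5
m=2,k=2: not 2>2, res = 5+1 = 6
m=2,k=3: not 2>3, res = 6+1 = 7
m=2,k=4: not 2>4, res = 7+1 = 8
m=2,k=5: not 2>5, res = 8+1 = 9
m=2,k=6: not 2>6, res = 9+1 = 10
m=3,k=2: 3>2, res = 10+1 = 11
m=3,k=3: not 3>3, res = 11+1 = 12
m=3,k=4: not 3>4, res = 12+1 = 13
m=3,k=5: not 3>5, res = 13+1 = 14
m=3,k=6: not 3>6, res = 14+1 = 15
m=4,k=2: 4>2, res = 15+2 = 17
m=4,k=3: 4>3, res = 17+1 = 18
m=4,k=4: not 4>4, res = 18+1 = 19
m=4,k=5: not 4>5, res = 19+1 = 20
m=4,k=6: not 4>6, res = 20+1 = 21

21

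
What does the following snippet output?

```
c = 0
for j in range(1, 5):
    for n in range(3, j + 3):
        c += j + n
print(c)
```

j=1,n=3: c = 0+4 = 4
j=2,n=3: c = 4+5 = 9
j=2,n=4: c = 9+6 = 15
j=3,n=3: c = 15+6 = 21
j=3,n=4: c = 21+7 = 28
j=3,n=5: c = 28+8 = 36
j=4,n=3: c = 36+7 = 43
j=4,n=4: c = 43+8 = 51
j=4,n=5: c = 51+9 = 60
j=4,n=6: c = 60+10 = 70

70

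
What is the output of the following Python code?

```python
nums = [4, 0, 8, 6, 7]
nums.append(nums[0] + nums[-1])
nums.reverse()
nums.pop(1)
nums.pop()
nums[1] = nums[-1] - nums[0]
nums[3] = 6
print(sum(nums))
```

append nums[0]+nums[-1] = 4+7 = 11 → [4, 0, 8, 6, 7, 11]
reverse → [11, 7, 6, 8, 0, 4]
pop(1) removes 7 → [11, 6, 8, 0, 4]
pop() removes 4 → [11, 6, 8, 0]
nums[1] = nums[-1]-nums[0] = 0-11 = -11 → [11, -11, 8, 0]
nums[3] = 6 → [11, -11, 8, 6]
sum = 14

14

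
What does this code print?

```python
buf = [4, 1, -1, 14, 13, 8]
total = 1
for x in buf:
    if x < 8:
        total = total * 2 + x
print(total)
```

25

x=4: <8, total = 1*2+4 = 6
x=1: <8, total = 6*2+1 = 13
x=-1: <8, total = 13*2+(-1) = 25
x=14: not <8
x=13: not <8
x=8: not <8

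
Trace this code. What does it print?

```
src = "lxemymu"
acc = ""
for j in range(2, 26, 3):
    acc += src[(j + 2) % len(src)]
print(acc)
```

ylmuemxy

j=2: add src[4]='y' → 'y'
j=5: add src[0]='l' → 'yl'
j=8: add src[3]='m' → 'ylm'
j=11: add src[6]='u' → 'ylmu'
j=14: add src[2]='e' → 'ylmue'
j=17: add src[5]='m' → 'ylmuem'
j=20: add src[1]='x' → 'ylmuemx'
j=23: add src[4]='y' → 'ylmuemxy'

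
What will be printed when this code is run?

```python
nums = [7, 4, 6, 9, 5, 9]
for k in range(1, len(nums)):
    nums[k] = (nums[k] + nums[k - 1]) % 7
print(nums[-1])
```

k=1: nums[1] = (4+7)%7 = 4 → [7, 4, 6, 9, 5, 9]
k=2: nums[2] = (6+4)%7 = 3 → [7, 4, 3, 9, 5, 9]
k=3: nums[3] = (9+3)%7 = 5 → [7, 4, 3, 5, 5, 9]
k=4: nums[4] = (5+5)%7 = 3 → [7, 4, 3, 5, 3, 9]
k=5: nums[5] = (9+3)%7 = 5 → [7, 4, 3, 5, 3, 5]

5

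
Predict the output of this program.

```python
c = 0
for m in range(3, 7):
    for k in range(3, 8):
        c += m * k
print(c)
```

m=3,k=3: c = 0+9 = 9
m=3,k=4: c = 9+12 = 21
m=3,k=5: c = 21+15 = 36
m=3,k=6: c = 36+18 = 54
m=3,k=7: c = 54+21 = 75
m=4,k=3: c = 75+12 = 87
m=4,k=4: c = 87+16 = 103
m=4,k=5: c = 103+20 = 123
m=4,k=6: c = 123+24 = 147
m=4,k=7: c = 147+28 = 175
m=5,k=3: c = 175+15 = 190
m=5,k=4: c = 190+20 = 210
m=5,k=5: c = 210+25 = 235
m=5,k=6: c = 235+30 = 265
m=5,k=7: c = 265+35 = 300
m=6,k=3: c = 300+18 = 318
m=6,k=4: c = 318+24 = 342
m=6,k=5: c = 342+30 = 372
m=6,k=6: c = 372+36 = 408
m=6,k=7: c = 408+42 = 450

450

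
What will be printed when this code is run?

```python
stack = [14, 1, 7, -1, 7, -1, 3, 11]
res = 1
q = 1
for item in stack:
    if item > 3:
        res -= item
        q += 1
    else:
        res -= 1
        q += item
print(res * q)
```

-294

item=14: >3, res = 1-14 = -13; q=2
item=1: not >3, res = (-13)-1 = -14; q=3
item=7: >3, res = (-14)-7 = -21; q=4
item=-1: not >3, res = (-21)-1 = -22; q=3
item=7: >3, res = (-22)-7 = -29; q=4
item=-1: not >3, res = (-29)-1 = -30; q=3
item=3: not >3, res = (-30)-1 = -31; q=6
item=11: >3, res = (-31)-11 = -42; q=7
res*q = (-42)*7 = -294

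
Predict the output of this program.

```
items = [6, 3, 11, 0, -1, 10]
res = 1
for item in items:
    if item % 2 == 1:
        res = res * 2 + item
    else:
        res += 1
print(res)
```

52

item=6: not odd, res = 1+1 = 2
item=3: odd, res = 2*2+3 = 7
item=11: odd, res = 7*2+11 = 25
item=0: not odd, res = 25+1 = 26
item=-1: odd, res = 26*2+(-1) = 51
item=10: not odd, res = 51+1 = 52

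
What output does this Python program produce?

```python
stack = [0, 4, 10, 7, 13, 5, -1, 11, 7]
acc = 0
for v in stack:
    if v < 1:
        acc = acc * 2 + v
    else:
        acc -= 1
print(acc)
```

v=0: <1, acc = 0*2+0 = 0
v=4: not <1, acc = 0-1 = -1
v=10: not <1, acc = (-1)-1 = -2
v=7: not <1, acc = (-2)-1 = -3
v=13: not <1, acc = (-3)-1 = -4
v=5: not <1, acc = (-4)-1 = -5
v=-1: <1, acc = (-5)*2+(-1) = -11
v=11: not <1, acc = (-11)-1 = -12
v=7: not <1, acc = (-12)-1 = -13

-13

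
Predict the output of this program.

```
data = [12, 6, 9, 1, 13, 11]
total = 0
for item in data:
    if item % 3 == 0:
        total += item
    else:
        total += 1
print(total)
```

item=12: %3==0, total = 0+12 = 12
item=6: %3==0, total = 12+6 = 18
item=9: %3==0, total = 18+9 = 27
item=1: not %3==0, total = 27+1 = 28
item=13: not %3==0, total = 28+1 = 29
item=11: not %3==0, total = 29+1 = 30

30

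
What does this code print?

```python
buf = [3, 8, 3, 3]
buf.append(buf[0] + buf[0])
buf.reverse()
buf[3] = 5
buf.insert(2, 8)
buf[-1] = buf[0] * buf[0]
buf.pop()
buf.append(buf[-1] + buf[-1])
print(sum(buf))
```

35

append buf[0]+buf[0] = 3+3 = 6 → [3, 8, 3, 3, 6]
reverse → [6, 3, 3, 8, 3]
buf[3] = 5 → [6, 3, 3, 5, 3]
insert 8 at 2 → [6, 3, 8, 3, 5, 3]
buf[-1] = buf[0]*buf[0] = 6*6 = 36 → [6, 3, 8, 3, 5, 36]
pop() removes 36 → [6, 3, 8, 3, 5]
append buf[-1]+buf[-1] = 5+5 = 10 → [6, 3, 8, 3, 5, 10]
sum = 35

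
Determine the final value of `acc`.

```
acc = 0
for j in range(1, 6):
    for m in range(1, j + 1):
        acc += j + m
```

90

j=1,m=1: acc = 0+2 = 2
j=2,m=1: acc = 2+3 = 5
j=2,m=2: acc = 5+4 = 9
j=3,m=1: acc = 9+4 = 13
j=3,m=2: acc = 13+5 = 18
j=3,m=3: acc = 18+6 = 24
j=4,m=1: acc = 24+5 = 29
j=4,m=2: acc = 29+6 = 35
j=4,m=3: acc = 35+7 = 42
j=4,m=4: acc = 42+8 = 50
j=5,m=1: acc = 50+6 = 56
j=5,m=2: acc = 56+7 = 63
j=5,m=3: acc = 63+8 = 71
j=5,m=4: acc = 71+9 = 80
j=5,m=5: acc = 80+10 = 90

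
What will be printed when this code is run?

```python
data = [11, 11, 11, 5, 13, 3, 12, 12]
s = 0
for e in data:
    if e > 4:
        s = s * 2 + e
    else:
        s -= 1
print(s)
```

1356

e=11: >4, s = 0*2+11 = 11
e=11: >4, s = 11*2+11 = 33
e=11: >4, s = 33*2+11 = 77
e=5: >4, s = 77*2+5 = 159
e=13: >4, s = 159*2+13 = 331
e=3: not >4, s = 331-1 = 330
e=12: >4, s = 330*2+12 = 672
e=12: >4, s = 672*2+12 = 1356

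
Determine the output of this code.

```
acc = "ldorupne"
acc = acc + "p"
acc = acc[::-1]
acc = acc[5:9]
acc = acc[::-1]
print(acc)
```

ldor

+ 'p' → 'ldorupnep'
reverse → 'penpurodl'
slice [5:9] → 'rodl'
reverse → 'ldor'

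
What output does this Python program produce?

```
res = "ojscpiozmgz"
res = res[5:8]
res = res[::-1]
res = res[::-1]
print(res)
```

ioz

slice [5:8] → 'ioz'
reverse → 'zoi'
reverse → 'ioz'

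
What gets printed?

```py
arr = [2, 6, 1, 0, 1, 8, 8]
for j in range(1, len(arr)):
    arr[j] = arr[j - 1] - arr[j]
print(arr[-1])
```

j=1: arr[1] = 2-6 = -4 → [2, -4, 1, 0, 1, 8, 8]
j=2: arr[2] = (-4)-1 = -5 → [2, -4, -5, 0, 1, 8, 8]
j=3: arr[3] = (-5)-0 = -5 → [2, -4, -5, -5, 1, 8, 8]
j=4: arr[4] = (-5)-1 = -6 → [2, -4, -5, -5, -6, 8, 8]
j=5: arr[5] = (-6)-8 = -14 → [2, -4, -5, -5, -6, -14, 8]
j=6: arr[6] = (-14)-8 = -22 → [2, -4, -5, -5, -6, -14, -22]

-22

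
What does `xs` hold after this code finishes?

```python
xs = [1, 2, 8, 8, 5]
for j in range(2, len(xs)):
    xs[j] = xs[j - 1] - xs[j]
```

j=2: xs[2] = 2-8 = -6 → [1, 2, -6, 8, 5]
j=3: xs[3] = (-6)-8 = -14 → [1, 2, -6, -14, 5]
j=4: xs[4] = (-14)-5 = -19 → [1, 2, -6, -14, -19]

[1, 2, -6, -14, -19]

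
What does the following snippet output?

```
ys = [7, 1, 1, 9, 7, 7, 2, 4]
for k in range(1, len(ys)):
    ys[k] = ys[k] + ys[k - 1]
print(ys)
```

k=1: ys[1] = 1+7 = 8 → [7, 8, 1, 9, 7, 7, 2, 4]
k=2: ys[2] = 1+8 = 9 → [7, 8, 9, 9, 7, 7, 2, 4]
k=3: ys[3] = 9+9 = 18 → [7, 8, 9, 18, 7, 7, 2, 4]
k=4: ys[4] = 7+18 = 25 → [7, 8, 9, 18, 25, 7, 2, 4]
k=5: ys[5] = 7+25 = 32 → [7, 8, 9, 18, 25, 32, 2, 4]
k=6: ys[6] = 2+32 = 34 → [7, 8, 9, 18, 25, 32, 34, 4]
k=7: ys[7] = 4+34 = 38 → [7, 8, 9, 18, 25, 32, 34, 38]

[7, 8, 9, 18, 25, 32, 34, 38]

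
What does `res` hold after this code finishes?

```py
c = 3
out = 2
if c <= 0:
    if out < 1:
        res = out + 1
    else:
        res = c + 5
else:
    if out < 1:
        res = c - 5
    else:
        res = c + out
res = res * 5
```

25

c=3, out=2
c <= 0 is False; out < 1 is False
→ res = c + out = 5
res = 5*5 = 25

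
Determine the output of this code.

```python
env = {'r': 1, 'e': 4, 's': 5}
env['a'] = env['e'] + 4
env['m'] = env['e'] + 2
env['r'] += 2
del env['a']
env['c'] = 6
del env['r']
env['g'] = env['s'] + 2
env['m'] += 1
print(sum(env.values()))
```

29

env['a'] = env['e']+4 = 8 → {'r': 1, 'e': 4, 's': 5, 'a': 8}
env['m'] = env['e']+2 = 6 → {'r': 1, 'e': 4, 's': 5, 'a': 8, 'm': 6}
env['r'] = 1+2 = 3 → {'r': 3, 'e': 4, 's': 5, 'a': 8, 'm': 6}
del 'a' → {'r': 3, 'e': 4, 's': 5, 'm': 6}
env['c'] = 6 → {'r': 3, 'e': 4, 's': 5, 'm': 6, 'c': 6}
del 'r' → {'e': 4, 's': 5, 'm': 6, 'c': 6}
env['g'] = env['s']+2 = 7 → {'e': 4, 's': 5, 'm': 6, 'c': 6, 'g': 7}
env['m'] = 6+1 = 7 → {'e': 4, 's': 5, 'm': 7, 'c': 6, 'g': 7}
sum of values = 29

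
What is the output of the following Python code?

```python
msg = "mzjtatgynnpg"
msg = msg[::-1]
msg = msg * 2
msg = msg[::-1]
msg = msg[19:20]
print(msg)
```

y

reverse → 'gpnnygtatjzm'
repeat ×2 → 'gpnnygtatjzmgpnnygtatjzm'
reverse → 'mzjtatgynnpgmzjtatgynnpg'
slice [19:20] → 'y'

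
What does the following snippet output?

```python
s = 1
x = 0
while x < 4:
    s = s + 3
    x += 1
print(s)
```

13

x=0: s = 1+3 = 4
x=1: s = 4+3 = 7
x=2: s = 7+3 = 10
x=3: s = 10+3 = 13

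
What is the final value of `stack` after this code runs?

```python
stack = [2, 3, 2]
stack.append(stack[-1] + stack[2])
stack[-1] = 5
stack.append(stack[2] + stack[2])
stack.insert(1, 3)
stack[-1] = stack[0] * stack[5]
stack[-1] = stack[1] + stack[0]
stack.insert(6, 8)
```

append stack[-1]+stack[2] = 2+2 = 4 → [2, 3, 2, 4]
stack[-1] = 5 → [2, 3, 2, 5]
append stack[2]+stack[2] = 2+2 = 4 → [2, 3, 2, 5, 4]
insert 3 at 1 → [2, 3, 3, 2, 5, 4]
stack[-1] = stack[0]*stack[5] = 2*4 = 8 → [2, 3, 3, 2, 5, 8]
stack[-1] = stack[1]+stack[0] = 3+2 = 5 → [2, 3, 3, 2, 5, 5]
insert 8 at 6 → [2, 3, 3, 2, 5, 5, 8]

[2, 3, 3, 2, 5, 5, 8]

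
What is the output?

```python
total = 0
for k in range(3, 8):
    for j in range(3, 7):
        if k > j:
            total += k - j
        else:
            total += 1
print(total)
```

k=3,j=3: not 3>3, total = 0+1 = 1
k=3,j=4: not 3>4, total = 1+1 = 2
k=3,j=5: not 3>5, total = 2+1 = 3
k=3,j=6: not 3>6, total = 3+1 = 4
k=4,j=3: 4>3, total = 4+1 = 5
k=4,j=4: not 4>4, total = 5+1 = 6
k=4,j=5: not 4>5, total = 6+1 = 7
k=4,j=6: not 4>6, total = 7+1 = 8
k=5,j=3: 5>3, total = 8+2 = 10
k=5,j=4: 5>4, total = 10+1 = 11
k=5,j=5: not 5>5, total = 11+1 = 12
k=5,j=6: not 5>6, total = 12+1 = 13
k=6,j=3: 6>3, total = 13+3 = 16
k=6,j=4: 6>4, total = 16+2 = 18
k=6,j=5: 6>5, total = 18+1 = 19
k=6,j=6: not 6>6, total = 19+1 = 20
k=7,j=3: 7>3, total = 20+4 = 24
k=7,j=4: 7>4, total = 24+3 = 27
k=7,j=5: 7>5, total = 27+2 = 29
k=7,j=6: 7>6, total = 29+1 = 30

30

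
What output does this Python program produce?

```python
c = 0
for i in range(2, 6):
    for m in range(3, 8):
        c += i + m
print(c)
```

170

i=2,m=3: c = 0+5 = 5
i=2,m=4: c = 5+6 = 11
i=2,m=5: c = 11+7 = 18
i=2,m=6: c = 18+8 = 26
i=2,m=7: c = 26+9 = 35
i=3,m=3: c = 35+6 = 41
i=3,m=4: c = 41+7 = 48
i=3,m=5: c = 48+8 = 56
i=3,m=6: c = 56+9 = 65
i=3,m=7: c = 65+10 = 75
i=4,m=3: c = 75+7 = 82
i=4,m=4: c = 82+8 = 90
i=4,m=5: c = 90+9 = 99
i=4,m=6: c = 99+10 = 109
i=4,m=7: c = 109+11 = 120
i=5,m=3: c = 120+8 = 128
i=5,m=4: c = 128+9 = 137
i=5,m=5: c = 137+10 = 147
i=5,m=6: c = 147+11 = 158
i=5,m=7: c = 158+12 = 170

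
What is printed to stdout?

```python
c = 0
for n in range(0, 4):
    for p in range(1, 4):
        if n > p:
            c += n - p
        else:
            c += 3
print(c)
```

31

n=0,p=1: not 0>1, c = 0+3 = 3
n=0,p=2: not 0>2, c = 3+3 = 6
n=0,p=3: not 0>3, c = 6+3 = 9
n=1,p=1: not 1>1, c = 9+3 = 12
n=1,p=2: not 1>2, c = 12+3 = 15
n=1,p=3: not 1>3, c = 15+3 = 18
n=2,p=1: 2>1, c = 18+1 = 19
n=2,p=2: not 2>2, c = 19+3 = 22
n=2,p=3: not 2>3, c = 22+3 = 25
n=3,p=1: 3>1, c = 25+2 = 27
n=3,p=2: 3>2, c = 27+1 = 28
n=3,p=3: not 3>3, c = 28+3 = 31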